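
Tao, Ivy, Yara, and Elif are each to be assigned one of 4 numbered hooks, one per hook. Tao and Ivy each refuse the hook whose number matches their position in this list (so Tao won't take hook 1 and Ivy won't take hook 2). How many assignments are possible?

Let Aᵢ (for i ∈ {1, 2}) be the placements that put person i in their forbidden hook. Any j of these fix j positions, leaving (4−j)! ways to fill the rest, and there are C(2,j) ways to pick which j.
By inclusion–exclusion, the number of valid placements is Σ_{j=0}^{2} (−1)^j C(2,j)·(4−j)!.
Computing: 24 − 12 + 2 = 14.

14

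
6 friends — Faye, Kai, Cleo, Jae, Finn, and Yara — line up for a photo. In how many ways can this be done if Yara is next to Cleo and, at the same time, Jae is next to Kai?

Treat {Yara,Cleo} as one block (2 orders) and {Jae,Kai} as another (2 orders).
That leaves 4 units to arrange: 2 × 2 × 4! = 4 × 24 = 96.

96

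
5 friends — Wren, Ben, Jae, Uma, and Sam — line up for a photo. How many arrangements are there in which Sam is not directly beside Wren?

Of the 5! = 120 arrangements, those with Sam and Wren adjacent number 2 × 4! = 48 (treat the pair as a block with 2 internal orders).
So 120 − 48 = 72 arrangements keep them apart.

72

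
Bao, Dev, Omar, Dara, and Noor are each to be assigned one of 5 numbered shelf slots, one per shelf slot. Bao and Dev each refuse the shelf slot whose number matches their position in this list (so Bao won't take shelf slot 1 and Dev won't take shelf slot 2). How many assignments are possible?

Let Aᵢ (for i ∈ {1, 2}) be the placements that put person i in their forbidden shelf slot. Any j of these fix j positions, leaving (5−j)! ways to fill the rest, and there are C(2,j) ways to pick which j.
By inclusion–exclusion, the number of valid placements is Σ_{j=0}^{2} (−1)^j C(2,j)·(5−j)!.
Computing: 120 − 48 + 6 = 78.

78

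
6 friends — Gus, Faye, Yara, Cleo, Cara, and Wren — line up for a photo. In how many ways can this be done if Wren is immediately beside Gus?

Treat {Wren, Gus} as a single unit. There are 5 units to order, and the pair itself can be ordered 2 ways.
So the count is 2·(5)! = 240.

240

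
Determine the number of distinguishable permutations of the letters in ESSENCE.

Letter multiplicities in ESSENCE: C×1, E×3, N×1, S×2.
The number of distinct arrangements is 7!/(3!·2!) = 5040/12 = 420.

420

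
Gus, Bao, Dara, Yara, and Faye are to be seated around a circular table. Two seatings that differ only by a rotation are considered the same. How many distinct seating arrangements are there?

Seat Gus anywhere (absorbing the rotational symmetry), then permute the other 4: (4)! = 24.

24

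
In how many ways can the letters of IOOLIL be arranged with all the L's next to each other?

Treat the 2 copies of L as a single block. The multiset to arrange is then {LL, I, I, O, O}, 5 items in all.
That gives (5)!/(2!·2!) = 30 arrangements.

30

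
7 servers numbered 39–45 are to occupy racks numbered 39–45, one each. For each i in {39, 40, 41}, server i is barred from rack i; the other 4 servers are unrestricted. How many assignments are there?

3216

Let Aᵢ (for i ∈ {39, 40, 41}) be the placements that put server i in its forbidden rack. Any j of these fix j positions, leaving (7−j)! ways to fill the rest, and there are C(3,j) ways to pick which j.
By inclusion–exclusion, the number of valid placements is Σ_{j=0}^{3} (−1)^j C(3,j)·(7−j)!.
Computing: 5040 − 2160 + 360 − 24 = 3216.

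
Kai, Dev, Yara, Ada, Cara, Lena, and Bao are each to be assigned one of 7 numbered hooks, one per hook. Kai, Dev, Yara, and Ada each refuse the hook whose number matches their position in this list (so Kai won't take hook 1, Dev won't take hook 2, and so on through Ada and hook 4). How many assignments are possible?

2790

Let Aᵢ (for 1 ≤ i ≤ 4) be the placements that put person i in their forbidden hook. Any j of these fix j positions, leaving (7−j)! ways to fill the rest, and there are C(4,j) ways to pick which j.
By inclusion–exclusion, the number of valid placements is Σ_{j=0}^{4} (−1)^j C(4,j)·(7−j)!.
Computing: 5040 − 2880 + 720 − 96 + 6 = 2790.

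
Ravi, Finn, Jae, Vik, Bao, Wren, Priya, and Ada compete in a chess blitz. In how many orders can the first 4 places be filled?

There are 8 choices for 1st place, 7 for 2nd, and so on down to 5 for position 4.
That gives 8 × 7 × 6 × 5 = 1680.

1680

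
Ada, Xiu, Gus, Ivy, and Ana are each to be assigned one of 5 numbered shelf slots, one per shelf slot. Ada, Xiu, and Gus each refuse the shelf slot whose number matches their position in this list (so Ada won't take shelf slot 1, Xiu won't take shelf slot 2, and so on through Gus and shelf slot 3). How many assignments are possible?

64

Let Aᵢ (for i ∈ {1, 2, 3}) be the placements that put person i in their forbidden shelf slot. Any j of these fix j positions, leaving (5−j)! ways to fill the rest, and there are C(3,j) ways to pick which j.
By inclusion–exclusion, the number of valid placements is Σ_{j=0}^{3} (−1)^j C(3,j)·(5−j)!.
Computing: 120 − 72 + 18 − 2 = 64.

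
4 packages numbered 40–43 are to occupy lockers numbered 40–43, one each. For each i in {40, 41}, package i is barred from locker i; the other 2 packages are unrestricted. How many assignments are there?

14

Let Aᵢ (for i ∈ {40, 41}) be the placements that put package i in its forbidden locker. Any j of these fix j positions, leaving (4−j)! ways to fill the rest, and there are C(2,j) ways to pick which j.
By inclusion–exclusion, the number of valid placements is Σ_{j=0}^{2} (−1)^j C(2,j)·(4−j)!.
Computing: 24 − 12 + 2 = 14.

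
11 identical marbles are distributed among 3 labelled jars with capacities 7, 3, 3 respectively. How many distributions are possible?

Without the upper bounds there are C(13,2) = 78 ways to split 11 among 3 jars.
Subtract solutions that violate a single cap (substitute x_i' = x_i − (cap_i+1)): x_1 ≥ 8 gives C(5,2) = 10; x_2 ≥ 4 gives C(9,2) = 36; x_3 ≥ 4 gives C(9,2) = 36. Together 82.
Add back pairs where two caps are both exceeded: 0 + 0 + 10 = 10.
By inclusion–exclusion the count is 78 − 82 + 10 = 6.

6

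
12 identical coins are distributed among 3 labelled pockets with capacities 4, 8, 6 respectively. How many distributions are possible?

25

By stars and bars, unrestricted non-negative solutions to x_1+…+x_3 = 12 number C(12+2,2) = 91.
Subtract solutions that violate a single cap (substitute x_i' = x_i − (cap_i+1)): x_1 ≥ 5 gives C(9,2) = 36; x_2 ≥ 9 gives C(5,2) = 10; x_3 ≥ 7 gives C(7,2) = 21. Together 67.
Add back pairs where two caps are both exceeded: 0 + 1 + 0 = 1.
By inclusion–exclusion the count is 91 − 67 + 1 = 25.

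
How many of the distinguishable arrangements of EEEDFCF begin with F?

Fix F in the first position and arrange the remaining 6 letters.
Those 6 letters have E appearing 3 times, giving (6)!/(3!) = 120.

120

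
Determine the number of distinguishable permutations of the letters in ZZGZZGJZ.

ZZGZZGJZ has 8 letters with G appearing twice and Z appearing 5 times.
The number of distinct arrangements is 8!/(5!·2!) = 40320/240 = 168.

168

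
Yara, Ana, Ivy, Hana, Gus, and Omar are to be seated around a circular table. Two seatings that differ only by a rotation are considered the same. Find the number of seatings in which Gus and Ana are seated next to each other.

48

Glue Gus and Ana into a block (2 internal orders). Seating 5 units around a circle gives (4)! arrangements.
So 2 × (4)! = 2 × 24 = 48.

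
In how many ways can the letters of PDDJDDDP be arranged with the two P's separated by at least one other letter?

Total arrangements of PDDJDDDP: 8!/(5!·2!) = 168.
If the two P's are adjacent, glue them into one block, leaving 7 items to arrange: (7)!/(5!) = 42 ways.
Subtracting, 168 − 42 = 126 arrangements keep the P's apart.

126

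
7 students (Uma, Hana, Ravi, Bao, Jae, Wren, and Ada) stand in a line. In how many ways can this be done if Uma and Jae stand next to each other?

Place the 5 others and the Uma-Jae pair as 6 objects in a line; the pair has 2 internal arrangements.
So the count is 2·(6)! = 1440.

1440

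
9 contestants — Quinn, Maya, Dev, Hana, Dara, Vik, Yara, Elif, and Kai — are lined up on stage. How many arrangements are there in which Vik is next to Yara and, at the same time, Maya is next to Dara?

20160

Treat {Vik,Yara} as one block (2 orders) and {Maya,Dara} as another (2 orders).
That leaves 7 units to arrange: 2 × 2 × 7! = 4 × 5040 = 20160.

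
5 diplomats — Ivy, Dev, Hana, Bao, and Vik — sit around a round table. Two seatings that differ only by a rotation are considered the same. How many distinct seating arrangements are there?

24

Around a circle, 5 distinct people have 5!/5 = (4)! = 24 rotationally distinct seatings.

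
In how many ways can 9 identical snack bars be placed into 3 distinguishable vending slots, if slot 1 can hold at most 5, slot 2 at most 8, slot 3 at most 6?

Ignoring the caps, the number of non-negative solutions to x_1+…+x_3 = 9 is C(11,2) = 55.
Subtract solutions that violate a single cap (substitute x_i' = x_i − (cap_i+1)): x_1 ≥ 6 gives C(5,2) = 10; x_2 ≥ 9 gives C(2,2) = 1; x_3 ≥ 7 gives C(4,2) = 6. Together 17.
No two caps can be exceeded simultaneously, so the pair terms are all 0.
By inclusion–exclusion the count is 55 − 17 + 0 = 38.

38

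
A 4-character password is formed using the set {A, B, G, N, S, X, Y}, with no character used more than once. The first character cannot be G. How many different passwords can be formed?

720

The first character has 7−1 = 6 choices (anything except G).
The remaining 3 characters are filled from the other 6 symbols without repetition: 6 × 5 × 4 = 120.
Total: 6 × 120 = 720.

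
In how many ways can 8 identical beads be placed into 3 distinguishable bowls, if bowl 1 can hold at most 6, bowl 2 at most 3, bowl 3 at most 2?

By stars and bars, unrestricted non-negative solutions to x_1+…+x_3 = 8 number C(8+2,2) = 45.
Subtract solutions that violate a single cap (substitute x_i' = x_i − (cap_i+1)): x_1 ≥ 7 gives C(3,2) = 3; x_2 ≥ 4 gives C(6,2) = 15; x_3 ≥ 3 gives C(7,2) = 21. Together 39.
Add back pairs where two caps are both exceeded: 0 + 0 + 3 = 3.
By inclusion–exclusion the count is 45 − 39 + 3 = 9.

9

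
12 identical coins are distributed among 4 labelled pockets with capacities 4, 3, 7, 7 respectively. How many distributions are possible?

Without the upper bounds there are C(15,3) = 455 ways to split 12 among 4 pockets.
Subtract solutions that violate a single cap (substitute x_i' = x_i − (cap_i+1)): x_1 ≥ 5 gives C(10,3) = 120; x_2 ≥ 4 gives C(11,3) = 165; x_3 ≥ 8 gives C(7,3) = 35; x_4 ≥ 8 gives C(7,3) = 35. Together 355.
Add back pairs where two caps are both exceeded: 20 + 0 + 0 + 1 + 1 + 0 = 22.
By inclusion–exclusion the count is 455 − 355 + 22 = 122.

122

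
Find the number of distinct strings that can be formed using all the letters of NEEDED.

The 6 letters of NEEDED have repeats: D appearing twice and E appearing 3 times.
The number of distinct arrangements is 6!/(3!·2!) = 720/12 = 60.

60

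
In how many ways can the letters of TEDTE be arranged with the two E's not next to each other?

18

There are 5!/(2!·2!) = 30 arrangements of TEDTE in total.
Arrangements with the E's together: treat EE as one letter, giving (4)!/(2!) = 12.
Subtracting, 30 − 12 = 18 arrangements keep the E's apart.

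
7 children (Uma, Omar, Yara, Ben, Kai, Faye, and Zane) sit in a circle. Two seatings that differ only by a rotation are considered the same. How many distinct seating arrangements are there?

Fix one person's seat to break rotational symmetry; the remaining 6 people can be arranged in (6)! = 720 ways.

720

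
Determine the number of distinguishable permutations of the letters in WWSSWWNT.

840

Letter multiplicities in WWSSWWNT: N×1, S×2, T×1, W×4.
Dividing 8! = 40320 by 4!·2! = 48 for the repeated letters gives 840.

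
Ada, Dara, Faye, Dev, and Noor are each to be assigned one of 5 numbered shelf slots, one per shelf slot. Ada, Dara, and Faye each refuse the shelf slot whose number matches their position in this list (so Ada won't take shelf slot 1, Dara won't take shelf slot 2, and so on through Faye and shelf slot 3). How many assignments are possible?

64

Let Aᵢ (for i ∈ {1, 2, 3}) be the placements that put person i in their forbidden shelf slot. Any j of these fix j positions, leaving (5−j)! ways to fill the rest, and there are C(3,j) ways to pick which j.
By inclusion–exclusion, the number of valid placements is Σ_{j=0}^{3} (−1)^j C(3,j)·(5−j)!.
Computing: 120 − 72 + 18 − 2 = 64.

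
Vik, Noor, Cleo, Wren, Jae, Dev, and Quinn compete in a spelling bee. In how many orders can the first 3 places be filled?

There are 7 choices for 1st place, 6 for 2nd, and 5 for 3rd.
That gives 7 × 6 × 5 = 210.

210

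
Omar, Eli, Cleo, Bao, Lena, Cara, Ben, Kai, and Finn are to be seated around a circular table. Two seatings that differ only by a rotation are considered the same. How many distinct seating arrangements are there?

Fix one person's seat to break rotational symmetry; the remaining 8 people can be arranged in (8)! = 40320 ways.

40320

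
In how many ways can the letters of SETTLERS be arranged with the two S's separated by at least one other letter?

3780

Total arrangements of SETTLERS: 8!/(2!·2!·2!) = 5040.
Arrangements with the S's together: treat SS as one letter, giving (7)!/(2!·2!) = 1260.
Hence 5040 − 1260 = 3780.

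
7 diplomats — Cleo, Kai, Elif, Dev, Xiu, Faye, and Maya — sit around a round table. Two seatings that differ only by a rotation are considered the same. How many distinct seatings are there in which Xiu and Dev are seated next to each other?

Glue Xiu and Dev into a block (2 internal orders). Seating 6 units around a circle gives (5)! arrangements.
So 2 × (5)! = 2 × 120 = 240.

240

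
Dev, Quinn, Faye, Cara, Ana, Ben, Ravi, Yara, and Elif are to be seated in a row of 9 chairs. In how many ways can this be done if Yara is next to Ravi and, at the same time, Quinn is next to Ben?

Treat {Yara,Ravi} as one block (2 orders) and {Quinn,Ben} as another (2 orders).
That leaves 7 units to arrange: 2 × 2 × 7! = 4 × 5040 = 20160.

20160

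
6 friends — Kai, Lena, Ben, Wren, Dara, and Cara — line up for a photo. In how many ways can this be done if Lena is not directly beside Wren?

480

There are 6! = 720 arrangements in all. If Lena and Wren are adjacent, merging them into one block gives 2·(5)! = 240 arrangements.
Complementary counting: 720 − 240 = 480.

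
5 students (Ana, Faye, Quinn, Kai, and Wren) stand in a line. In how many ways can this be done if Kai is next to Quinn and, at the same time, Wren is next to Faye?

24

Treat {Kai,Quinn} as one block (2 orders) and {Wren,Faye} as another (2 orders).
That leaves 3 units to arrange: 2 × 2 × 3! = 4 × 6 = 24.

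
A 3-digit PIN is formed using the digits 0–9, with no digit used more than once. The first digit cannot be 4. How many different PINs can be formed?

The first digit has 10−1 = 9 choices (anything except 4).
The remaining 2 digits are filled from the other 9 symbols without repetition: 9 × 8 = 72.
Total: 9 × 72 = 648.

648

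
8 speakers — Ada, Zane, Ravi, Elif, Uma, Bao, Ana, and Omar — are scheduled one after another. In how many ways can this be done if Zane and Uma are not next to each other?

30240

There are 8! = 40320 arrangements in all. If Zane and Uma are adjacent, merging them into one block gives 2·(7)! = 10080 arrangements.
So 40320 − 10080 = 30240 arrangements keep them apart.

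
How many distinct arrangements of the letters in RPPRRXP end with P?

Fix P in the last position and arrange the remaining 6 letters.
Those 6 letters have P appearing twice and R appearing 3 times, giving (6)!/(3!·2!) = 60.

60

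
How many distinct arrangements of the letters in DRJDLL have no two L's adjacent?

There are 6!/(2!·2!) = 180 arrangements of DRJDLL in total.
Arrangements with the L's together: treat LL as one letter, giving (5)!/(2!) = 60.
Subtracting, 180 − 60 = 120 arrangements keep the L's apart.

120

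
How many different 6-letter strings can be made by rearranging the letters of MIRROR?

MIRROR has 6 letters with R appearing 3 times.
The number of distinct arrangements is 6!/(3!) = 720/6 = 120.

120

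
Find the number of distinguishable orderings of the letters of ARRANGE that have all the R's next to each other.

360

Treat the 2 copies of R as a single block. The multiset to arrange is then {RR, A, A, E, G, N}, 6 items in all.
That gives (6)!/(2!) = 360 arrangements.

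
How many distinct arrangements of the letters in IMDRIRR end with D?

With the last slot taken by D, it remains to arrange the other 6 letters (IMRIRR).
Those 6 letters have I appearing twice and R appearing 3 times, giving (6)!/(3!·2!) = 60.

60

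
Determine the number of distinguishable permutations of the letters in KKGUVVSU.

KKGUVVSU has 8 letters with K appearing twice, U appearing twice, and V appearing twice.
The number of distinct arrangements is 8!/(2!·2!·2!) = 40320/8 = 5040.

5040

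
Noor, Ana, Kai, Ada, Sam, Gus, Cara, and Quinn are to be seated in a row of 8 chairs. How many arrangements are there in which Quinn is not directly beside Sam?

30240

There are 8! = 40320 arrangements in all. If Quinn and Sam are adjacent, merging them into one block gives 2·(7)! = 10080 arrangements.
So 40320 − 10080 = 30240 arrangements keep them apart.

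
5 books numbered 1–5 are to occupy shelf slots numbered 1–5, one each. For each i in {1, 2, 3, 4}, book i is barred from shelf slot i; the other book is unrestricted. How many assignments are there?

Let Aᵢ (for 1 ≤ i ≤ 4) be the placements that put book i in its forbidden shelf slot. Any j of these fix j positions, leaving (5−j)! ways to fill the rest, and there are C(4,j) ways to pick which j.
By inclusion–exclusion, the number of valid placements is Σ_{j=0}^{4} (−1)^j C(4,j)·(5−j)!.
Computing: 120 − 96 + 36 − 8 + 1 = 53.

53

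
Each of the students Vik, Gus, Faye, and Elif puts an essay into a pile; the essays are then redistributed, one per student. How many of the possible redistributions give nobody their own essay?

9

Let Aᵢ be the assignments in which student i gets their own essay. We want the size of the complement of A₁∪…∪A_4.
By inclusion–exclusion this is Σ_{j=0}^{4} (−1)^j C(4,j)·(4−j)!.
Computing: 24 − 24 + 12 − 4 + 1 = 9.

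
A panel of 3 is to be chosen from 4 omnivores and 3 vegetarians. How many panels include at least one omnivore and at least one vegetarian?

Total 3-person selections from all 7: C(7,3) = 35.
Selections missing a whole group: no omnivores → C(3,3) = 1; no vegetarians → C(4,3) = 4.
Both groups omitted at once is impossible, so 35 − 5 = 30.

30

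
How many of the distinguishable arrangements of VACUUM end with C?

60

With the last slot taken by C, it remains to arrange the other 5 letters (VAUUM).
Those 5 letters have U appearing twice, giving (5)!/(2!) = 60.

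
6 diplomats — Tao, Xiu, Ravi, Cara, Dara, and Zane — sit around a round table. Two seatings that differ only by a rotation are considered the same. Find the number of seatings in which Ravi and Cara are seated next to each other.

Glue Ravi and Cara into a block (2 internal orders). Seating 5 units around a circle gives (4)! arrangements.
So 2 × (4)! = 2 × 24 = 48.

48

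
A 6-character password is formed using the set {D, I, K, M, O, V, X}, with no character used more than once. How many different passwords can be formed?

5040

This is a permutation of 6 out of 7: P(7,6) = 7!/1!.
That product is 7 × 6 × 5 × 4 × 3 × 2 = 5040.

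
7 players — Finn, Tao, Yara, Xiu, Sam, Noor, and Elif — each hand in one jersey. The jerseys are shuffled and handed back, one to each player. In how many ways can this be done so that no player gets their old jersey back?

1854

This is the derangement count D_7: permutations of 7 items with no fixed point.
By inclusion–exclusion this is Σ_{j=0}^{7} (−1)^j C(7,j)·(7−j)!.
Computing: 5040 − 5040 + 2520 − 840 + 210 − 42 + 7 − 1 = 1854.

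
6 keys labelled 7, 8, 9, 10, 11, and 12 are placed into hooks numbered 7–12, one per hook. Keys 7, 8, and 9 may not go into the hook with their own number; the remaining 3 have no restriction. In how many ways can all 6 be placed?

Let Aᵢ (for i ∈ {7, 8, 9}) be the placements that put key i in its forbidden hook. Any j of these fix j positions, leaving (6−j)! ways to fill the rest, and there are C(3,j) ways to pick which j.
By inclusion–exclusion, the number of valid placements is Σ_{j=0}^{3} (−1)^j C(3,j)·(6−j)!.
Computing: 720 − 360 + 72 − 6 = 426.

426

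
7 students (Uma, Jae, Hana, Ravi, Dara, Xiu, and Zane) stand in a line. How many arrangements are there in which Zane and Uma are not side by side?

There are 7! = 5040 arrangements in all. If Zane and Uma are adjacent, merging them into one block gives 2·(6)! = 1440 arrangements.
So 5040 − 1440 = 3600 arrangements keep them apart.

3600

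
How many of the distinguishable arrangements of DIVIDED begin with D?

With the first slot taken by D, it remains to arrange the other 6 letters (IVIDED).
Those 6 letters have D appearing twice and I appearing twice, giving (6)!/(2!·2!) = 180.

180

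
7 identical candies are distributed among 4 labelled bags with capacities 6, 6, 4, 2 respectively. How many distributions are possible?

Ignoring the caps, the number of non-negative solutions to x_1+…+x_4 = 7 is C(10,3) = 120.
Subtract solutions that violate a single cap (substitute x_i' = x_i − (cap_i+1)): x_1 ≥ 7 gives C(3,3) = 1; x_2 ≥ 7 gives C(3,3) = 1; x_3 ≥ 5 gives C(5,3) = 10; x_4 ≥ 3 gives C(7,3) = 35. Together 47.
No two caps can be exceeded simultaneously, so the pair terms are all 0.
By inclusion–exclusion the count is 120 − 47 + 0 = 73.

73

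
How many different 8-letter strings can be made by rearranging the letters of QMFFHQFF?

840

QMFFHQFF has 8 letters with F appearing 4 times and Q appearing twice.
So there are 8! / (4!·2!) = 840 distinguishable arrangements.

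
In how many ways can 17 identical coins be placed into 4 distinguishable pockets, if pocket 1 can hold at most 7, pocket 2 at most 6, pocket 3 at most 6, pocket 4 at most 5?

114

Without the upper bounds there are C(20,3) = 1140 ways to split 17 among 4 pockets.
Subtract solutions that violate a single cap (substitute x_i' = x_i − (cap_i+1)): x_1 ≥ 8 gives C(12,3) = 220; x_2 ≥ 7 gives C(13,3) = 286; x_3 ≥ 7 gives C(13,3) = 286; x_4 ≥ 6 gives C(14,3) = 364. Together 1156.
Add back pairs where two caps are both exceeded: 10 + 10 + 20 + 20 + 35 + 35 = 130.
By inclusion–exclusion the count is 1140 − 1156 + 130 = 114.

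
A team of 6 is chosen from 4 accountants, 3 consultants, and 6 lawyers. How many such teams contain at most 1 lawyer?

133

Split by how many lawyers are chosen (0 through 1).
Sum: C(6,0)·C(7,6) + C(6,1)·C(7,5) = 7 + 126 = 133.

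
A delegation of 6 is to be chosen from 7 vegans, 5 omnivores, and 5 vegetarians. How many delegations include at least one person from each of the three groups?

10325

With no constraint there are C(17,6) = 12376 possible selections.
Selections missing a whole group: no vegans → C(10,6) = 210; no omnivores → C(12,6) = 924; no vegetarians → C(12,6) = 924.
Add back selections omitting two groups (i.e. drawn from a single group): C(7,6) + C(5,6) + C(5,6) = 7.
By inclusion–exclusion: 12376 − 2058 + 7 = 10325.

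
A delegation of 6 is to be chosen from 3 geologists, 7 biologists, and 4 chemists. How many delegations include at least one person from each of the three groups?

With no constraint there are C(14,6) = 3003 possible selections.
Selections missing a whole group: no geologists → C(11,6) = 462; no biologists → C(7,6) = 7; no chemists → C(10,6) = 210.
Add back selections omitting two groups (i.e. drawn from a single group): C(3,6) + C(7,6) + C(4,6) = 7.
By inclusion–exclusion: 3003 − 679 + 7 = 2331.

2331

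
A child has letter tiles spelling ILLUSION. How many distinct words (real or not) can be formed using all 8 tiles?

10080

Letter multiplicities in ILLUSION: I×2, L×2, N×1, O×1, S×1, U×1.
The number of distinct arrangements is 8!/(2!·2!) = 40320/4 = 10080.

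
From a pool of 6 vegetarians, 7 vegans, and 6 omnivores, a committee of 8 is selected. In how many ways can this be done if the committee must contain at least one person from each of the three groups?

72513

Unrestricted: C(19,8) = 75582 ways to pick any 8 of the 19.
Subtract selections that omit an entire group: no vegetarians → C(13,8) = 1287; no vegans → C(12,8) = 495; no omnivores → C(13,8) = 1287.
Add back selections omitting two groups (i.e. drawn from a single group): C(6,8) + C(7,8) + C(6,8) = 0.
By inclusion–exclusion: 75582 − 3069 + 0 = 72513.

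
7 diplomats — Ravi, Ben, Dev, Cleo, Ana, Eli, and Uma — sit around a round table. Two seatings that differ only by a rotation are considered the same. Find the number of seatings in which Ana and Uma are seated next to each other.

Glue Ana and Uma into a block (2 internal orders). Seating 6 units around a circle gives (5)! arrangements.
So 2 × (5)! = 2 × 120 = 240.

240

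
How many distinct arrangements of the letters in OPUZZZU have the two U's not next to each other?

300

There are 7!/(3!·2!) = 420 arrangements of OPUZZZU in total.
Arrangements with the U's together: treat UU as one letter, giving (6)!/(3!) = 120.
Subtracting, 420 − 120 = 300 arrangements keep the U's apart.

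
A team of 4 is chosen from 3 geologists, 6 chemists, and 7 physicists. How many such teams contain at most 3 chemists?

Split by how many chemists are chosen (0 through 3).
Sum: C(6,0)·C(10,4) + C(6,1)·C(10,3) + C(6,2)·C(10,2) + C(6,3)·C(10,1) = 210 + 720 + 675 + 200 = 1805.

1805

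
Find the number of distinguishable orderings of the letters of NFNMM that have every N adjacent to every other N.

Treat the 2 copies of N as a single block. The multiset to arrange is then {NN, F, M, M}, 4 items in all.
That gives (4)!/(2!) = 12 arrangements.

12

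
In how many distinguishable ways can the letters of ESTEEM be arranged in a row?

Letter multiplicities in ESTEEM: E×3, M×1, S×1, T×1.
The number of distinct arrangements is 6!/(3!) = 720/6 = 120.

120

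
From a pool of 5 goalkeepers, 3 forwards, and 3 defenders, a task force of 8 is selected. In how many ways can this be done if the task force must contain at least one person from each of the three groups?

Unrestricted: C(11,8) = 165 ways to pick any 8 of the 11.
Subtract selections that omit an entire group: no goalkeepers → C(6,8) = 0; no forwards → C(8,8) = 1; no defenders → C(8,8) = 1.
Add back selections omitting two groups (i.e. drawn from a single group): C(5,8) + C(3,8) + C(3,8) = 0.
By inclusion–exclusion: 165 − 2 + 0 = 163.

163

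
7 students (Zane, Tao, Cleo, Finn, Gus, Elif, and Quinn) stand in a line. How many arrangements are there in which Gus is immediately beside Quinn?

Place the 5 others and the Gus-Quinn pair as 6 objects in a line; the pair has 2 internal arrangements.
So the count is 2·(6)! = 1440.

1440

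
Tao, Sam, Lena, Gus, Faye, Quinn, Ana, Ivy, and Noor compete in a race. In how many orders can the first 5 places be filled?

This is an ordered selection of 5 from 9: P(9,5).
That gives 9 × 8 × 7 × 6 × 5 = 15120.

15120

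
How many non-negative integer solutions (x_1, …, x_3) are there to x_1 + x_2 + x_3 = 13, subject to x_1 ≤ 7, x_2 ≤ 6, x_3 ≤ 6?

Ignoring the caps, the number of non-negative solutions to x_1+…+x_3 = 13 is C(15,2) = 105.
Subtract solutions that violate a single cap (substitute x_i' = x_i − (cap_i+1)): x_1 ≥ 8 gives C(7,2) = 21; x_2 ≥ 7 gives C(8,2) = 28; x_3 ≥ 7 gives C(8,2) = 28. Together 77.
No two caps can be exceeded simultaneously, so the pair terms are all 0.
By inclusion–exclusion the count is 105 − 77 + 0 = 28.

28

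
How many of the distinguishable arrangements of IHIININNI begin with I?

280

Fix I in the first position and arrange the remaining 8 letters.
Those 8 letters have I appearing 4 times and N appearing 3 times, giving (8)!/(4!·3!) = 280.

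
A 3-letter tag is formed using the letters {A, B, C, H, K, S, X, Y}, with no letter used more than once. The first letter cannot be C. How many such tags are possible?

294

The first letter has 8−1 = 7 choices (anything except C).
The remaining 2 letters are filled from the other 7 symbols without repetition: 7 × 6 = 42.
Total: 7 × 42 = 294.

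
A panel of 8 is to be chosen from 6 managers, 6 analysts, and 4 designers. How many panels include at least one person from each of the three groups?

With no constraint there are C(16,8) = 12870 possible selections.
Selections missing a whole group: no managers → C(10,8) = 45; no analysts → C(10,8) = 45; no designers → C(12,8) = 495.
Add back selections omitting two groups (i.e. drawn from a single group): C(6,8) + C(6,8) + C(4,8) = 0.
By inclusion–exclusion: 12870 − 585 + 0 = 12285.

12285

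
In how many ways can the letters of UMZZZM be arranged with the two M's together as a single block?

20

Treat the 2 copies of M as a single block. The multiset to arrange is then {MM, U, Z, Z, Z}, 5 items in all.
That gives (5)!/(3!) = 20 arrangements.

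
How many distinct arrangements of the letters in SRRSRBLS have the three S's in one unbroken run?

120

Treat the 3 copies of S as a single block. The multiset to arrange is then {SSS, B, L, R, R, R}, 6 items in all.
That gives (6)!/(3!) = 120 arrangements.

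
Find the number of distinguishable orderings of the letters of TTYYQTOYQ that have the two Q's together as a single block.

Treat the 2 copies of Q as a single block. The multiset to arrange is then {QQ, O, T, T, T, Y, Y, Y}, 8 items in all.
That gives (8)!/(3!·3!) = 1120 arrangements.

1120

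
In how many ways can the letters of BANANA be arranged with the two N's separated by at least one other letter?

Total arrangements of BANANA: 6!/(3!·2!) = 60.
If the two N's are adjacent, glue them into one block, leaving 5 items to arrange: (5)!/(3!) = 20 ways.
Hence 60 − 20 = 40.

40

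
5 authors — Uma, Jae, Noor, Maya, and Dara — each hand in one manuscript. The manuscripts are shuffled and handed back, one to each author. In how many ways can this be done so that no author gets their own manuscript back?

Count assignments avoiding every fixed point. For any j of the 5 authors fixed to their own manuscript, the other 5−j can be arranged in (5−j)! ways.
By inclusion–exclusion this is Σ_{j=0}^{5} (−1)^j C(5,j)·(5−j)!.
Computing: 120 − 120 + 60 − 20 + 5 − 1 = 44.

44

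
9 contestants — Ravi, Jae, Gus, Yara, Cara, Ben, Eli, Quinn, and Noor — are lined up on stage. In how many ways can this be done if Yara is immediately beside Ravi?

Treat {Yara, Ravi} as a single unit. There are 8 units to order, and the pair itself can be ordered 2 ways.
So the count is 2·(8)! = 80640.

80640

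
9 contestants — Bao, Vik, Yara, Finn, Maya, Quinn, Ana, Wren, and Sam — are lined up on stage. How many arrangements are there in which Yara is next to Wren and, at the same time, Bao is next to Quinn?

20160

Treat {Yara,Wren} as one block (2 orders) and {Bao,Quinn} as another (2 orders).
That leaves 7 units to arrange: 2 × 2 × 7! = 4 × 5040 = 20160.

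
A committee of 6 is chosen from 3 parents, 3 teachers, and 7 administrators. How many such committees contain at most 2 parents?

Split by how many parents are chosen (0 through 2).
Sum: C(3,0)·C(10,6) + C(3,1)·C(10,5) + C(3,2)·C(10,4) = 210 + 756 + 630 = 1596.

1596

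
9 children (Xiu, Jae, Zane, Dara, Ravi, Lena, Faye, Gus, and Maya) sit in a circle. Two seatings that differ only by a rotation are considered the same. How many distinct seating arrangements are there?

Around a circle, 9 distinct people have 9!/9 = (8)! = 40320 rotationally distinct seatings.

40320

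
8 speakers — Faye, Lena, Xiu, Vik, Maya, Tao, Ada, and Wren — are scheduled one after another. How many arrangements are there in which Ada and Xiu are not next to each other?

30240

There are 8! = 40320 arrangements in all. If Ada and Xiu are adjacent, merging them into one block gives 2·(7)! = 10080 arrangements.
So 40320 − 10080 = 30240 arrangements keep them apart.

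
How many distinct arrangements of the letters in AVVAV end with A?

Fix A in the last position and arrange the remaining 4 letters.
Those 4 letters have V appearing 3 times, giving (4)!/(3!) = 4.

4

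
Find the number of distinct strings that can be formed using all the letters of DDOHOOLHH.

5040

DDOHOOLHH has 9 letters with D appearing twice, H appearing 3 times, and O appearing 3 times.
Dividing 9! = 362880 by 3!·3!·2! = 72 for the repeated letters gives 5040.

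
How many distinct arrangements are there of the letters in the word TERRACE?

Letter multiplicities in TERRACE: A×1, C×1, E×2, R×2, T×1.
So there are 7! / (2!·2!) = 1260 distinguishable arrangements.

1260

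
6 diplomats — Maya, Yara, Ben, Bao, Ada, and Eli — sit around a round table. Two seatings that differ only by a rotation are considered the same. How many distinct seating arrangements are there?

Fix one person's seat to break rotational symmetry; the remaining 5 people can be arranged in (5)! = 120 ways.

120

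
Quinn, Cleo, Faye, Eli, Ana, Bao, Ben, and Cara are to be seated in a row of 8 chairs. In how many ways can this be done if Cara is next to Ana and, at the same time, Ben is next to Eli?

2880

Treat {Cara,Ana} as one block (2 orders) and {Ben,Eli} as another (2 orders).
That leaves 6 units to arrange: 2 × 2 × 6! = 4 × 720 = 2880.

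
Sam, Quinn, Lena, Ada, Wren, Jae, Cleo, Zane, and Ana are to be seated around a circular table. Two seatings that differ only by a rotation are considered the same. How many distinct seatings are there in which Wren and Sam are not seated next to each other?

30240

All circular seatings of 9 people number (8)! = 40320.
Those with Wren next to Sam: fuse the pair into one unit and seat 8 units around a circle — 2·(7)! = 10080.
Subtracting, 40320 − 10080 = 30240.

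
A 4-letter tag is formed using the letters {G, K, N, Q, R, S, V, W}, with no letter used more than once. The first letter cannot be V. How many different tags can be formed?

The first letter has 8−1 = 7 choices (anything except V).
The remaining 3 letters are filled from the other 7 symbols without repetition: 7 × 6 × 5 = 210.
Total: 7 × 210 = 1470.

1470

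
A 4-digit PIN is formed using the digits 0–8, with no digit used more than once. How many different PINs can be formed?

3024

With no repetition, fill the 4 digits in order: 9 choices, then 8, down to 6.
9 × 8 × 7 × 6 = 3024.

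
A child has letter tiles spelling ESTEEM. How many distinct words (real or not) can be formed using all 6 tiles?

Letter multiplicities in ESTEEM: E×3, M×1, S×1, T×1.
The number of distinct arrangements is 6!/(3!) = 720/6 = 120.

120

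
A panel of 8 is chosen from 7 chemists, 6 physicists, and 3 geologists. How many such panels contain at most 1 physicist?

765

Split by how many physicists are chosen (0 through 1).
Sum: C(6,0)·C(10,8) + C(6,1)·C(10,7) = 45 + 720 = 765.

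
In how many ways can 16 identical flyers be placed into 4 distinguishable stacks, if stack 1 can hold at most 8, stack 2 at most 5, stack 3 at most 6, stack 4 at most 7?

217

Ignoring the caps, the number of non-negative solutions to x_1+…+x_4 = 16 is C(19,3) = 969.
Subtract solutions that violate a single cap (substitute x_i' = x_i − (cap_i+1)): x_1 ≥ 9 gives C(10,3) = 120; x_2 ≥ 6 gives C(13,3) = 286; x_3 ≥ 7 gives C(12,3) = 220; x_4 ≥ 8 gives C(11,3) = 165. Together 791.
Add back pairs where two caps are both exceeded: 4 + 1 + 0 + 20 + 10 + 4 = 39.
By inclusion–exclusion the count is 969 − 791 + 39 = 217.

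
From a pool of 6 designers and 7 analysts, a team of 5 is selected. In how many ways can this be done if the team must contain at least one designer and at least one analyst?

Unrestricted: C(13,5) = 1287 ways to pick any 5 of the 13.
Selections missing a whole group: no designers → C(7,5) = 21; no analysts → C(6,5) = 6.
Both groups omitted at once is impossible, so 1287 − 27 = 1260.

1260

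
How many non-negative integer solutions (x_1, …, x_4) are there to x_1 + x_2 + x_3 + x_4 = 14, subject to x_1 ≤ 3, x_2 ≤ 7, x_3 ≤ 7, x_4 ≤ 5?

118

By stars and bars, unrestricted non-negative solutions to x_1+…+x_4 = 14 number C(14+3,3) = 680.
Subtract solutions that violate a single cap (substitute x_i' = x_i − (cap_i+1)): x_1 ≥ 4 gives C(13,3) = 286; x_2 ≥ 8 gives C(9,3) = 84; x_3 ≥ 8 gives C(9,3) = 84; x_4 ≥ 6 gives C(11,3) = 165. Together 619.
Add back pairs where two caps are both exceeded: 10 + 10 + 35 + 0 + 1 + 1 = 57.
By inclusion–exclusion the count is 680 − 619 + 57 = 118.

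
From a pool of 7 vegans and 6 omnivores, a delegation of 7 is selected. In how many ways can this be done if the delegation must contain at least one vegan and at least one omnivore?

1715

With no constraint there are C(13,7) = 1716 possible selections.
Selections missing a whole group: no vegans → C(6,7) = 0; no omnivores → C(7,7) = 1.
Both groups omitted at once is impossible, so 1716 − 1 = 1715.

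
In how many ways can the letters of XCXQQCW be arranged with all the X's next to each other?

180

Treat the 2 copies of X as a single block. The multiset to arrange is then {XX, C, C, Q, Q, W}, 6 items in all.
That gives (6)!/(2!·2!) = 180 arrangements.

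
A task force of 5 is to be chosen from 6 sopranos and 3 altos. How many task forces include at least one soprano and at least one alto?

Total 5-person selections from all 9: C(9,5) = 126.
Subtract selections that omit an entire group: no sopranos → C(3,5) = 0; no altos → C(6,5) = 6.
Both groups omitted at once is impossible, so 126 − 6 = 120.

120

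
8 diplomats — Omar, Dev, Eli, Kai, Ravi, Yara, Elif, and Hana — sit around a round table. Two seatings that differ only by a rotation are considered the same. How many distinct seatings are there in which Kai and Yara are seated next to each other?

1440

Glue Kai and Yara into a block (2 internal orders). Seating 7 units around a circle gives (6)! arrangements.
So 2 × (6)! = 2 × 720 = 1440.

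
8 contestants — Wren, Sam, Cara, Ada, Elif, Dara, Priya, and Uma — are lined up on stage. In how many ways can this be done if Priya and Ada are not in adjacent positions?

30240

There are 8! = 40320 arrangements in all. If Priya and Ada are adjacent, merging them into one block gives 2·(7)! = 10080 arrangements.
So 40320 − 10080 = 30240 arrangements keep them apart.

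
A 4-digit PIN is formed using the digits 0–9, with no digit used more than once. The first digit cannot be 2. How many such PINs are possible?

4536

The first digit has 10−1 = 9 choices (anything except 2).
The remaining 3 digits are filled from the other 9 symbols without repetition: 9 × 8 × 7 = 504.
Total: 9 × 504 = 4536.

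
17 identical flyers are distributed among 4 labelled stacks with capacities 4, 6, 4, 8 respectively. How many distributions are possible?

Ignoring the caps, the number of non-negative solutions to x_1+…+x_4 = 17 is C(20,3) = 1140.
Subtract solutions that violate a single cap (substitute x_i' = x_i − (cap_i+1)): x_1 ≥ 5 gives C(15,3) = 455; x_2 ≥ 7 gives C(13,3) = 286; x_3 ≥ 5 gives C(15,3) = 455; x_4 ≥ 9 gives C(11,3) = 165. Together 1361.
Add back pairs where two caps are both exceeded: 56 + 120 + 20 + 56 + 4 + 20 = 276.
Subtract triples: 1 + 0 + 0 + 0 = 1.
By inclusion–exclusion the count is 1140 − 1361 + 276 − 1 = 54.

54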